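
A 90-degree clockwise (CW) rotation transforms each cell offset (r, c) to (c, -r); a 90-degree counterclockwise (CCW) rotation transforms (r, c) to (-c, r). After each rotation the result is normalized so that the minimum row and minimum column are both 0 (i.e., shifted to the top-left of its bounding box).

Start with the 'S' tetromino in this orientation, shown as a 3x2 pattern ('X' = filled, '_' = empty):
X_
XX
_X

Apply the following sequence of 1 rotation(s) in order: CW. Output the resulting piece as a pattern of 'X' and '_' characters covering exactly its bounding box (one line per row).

Start:
X_
XX
_X
After rotation 1 (CW):
_XX
XX_

Answer: _XX
XX_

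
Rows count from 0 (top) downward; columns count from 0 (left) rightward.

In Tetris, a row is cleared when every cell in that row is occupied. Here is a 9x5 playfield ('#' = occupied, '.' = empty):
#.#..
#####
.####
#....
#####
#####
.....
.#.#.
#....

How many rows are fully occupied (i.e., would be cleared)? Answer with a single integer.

Answer: 3

Derivation:
Check each row:
  row 0: 3 empty cells -> not full
  row 1: 0 empty cells -> FULL (clear)
  row 2: 1 empty cell -> not full
  row 3: 4 empty cells -> not full
  row 4: 0 empty cells -> FULL (clear)
  row 5: 0 empty cells -> FULL (clear)
  row 6: 5 empty cells -> not full
  row 7: 3 empty cells -> not full
  row 8: 4 empty cells -> not full
Total rows cleared: 3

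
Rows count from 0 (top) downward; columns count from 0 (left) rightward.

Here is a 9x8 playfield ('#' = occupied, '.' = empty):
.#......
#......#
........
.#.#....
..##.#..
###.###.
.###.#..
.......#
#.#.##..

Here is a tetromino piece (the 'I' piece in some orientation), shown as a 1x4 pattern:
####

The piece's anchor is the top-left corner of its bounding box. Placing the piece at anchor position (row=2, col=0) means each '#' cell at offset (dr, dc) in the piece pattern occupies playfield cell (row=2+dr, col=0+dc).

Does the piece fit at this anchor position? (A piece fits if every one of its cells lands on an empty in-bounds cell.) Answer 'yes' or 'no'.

Check each piece cell at anchor (2, 0):
  offset (0,0) -> (2,0): empty -> OK
  offset (0,1) -> (2,1): empty -> OK
  offset (0,2) -> (2,2): empty -> OK
  offset (0,3) -> (2,3): empty -> OK
All cells valid: yes

Answer: yes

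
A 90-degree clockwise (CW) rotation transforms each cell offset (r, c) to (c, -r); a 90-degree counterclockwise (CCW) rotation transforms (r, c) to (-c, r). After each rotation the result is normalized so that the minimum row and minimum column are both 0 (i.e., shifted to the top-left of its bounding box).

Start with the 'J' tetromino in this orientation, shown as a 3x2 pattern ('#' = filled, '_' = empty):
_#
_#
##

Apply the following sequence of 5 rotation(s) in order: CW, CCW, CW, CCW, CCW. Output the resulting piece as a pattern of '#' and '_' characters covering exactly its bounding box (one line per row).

Answer: ###
__#

Derivation:
Start:
_#
_#
##
After rotation 1 (CW):
#__
###
After rotation 2 (CCW):
_#
_#
##
After rotation 3 (CW):
#__
###
After rotation 4 (CCW):
_#
_#
##
After rotation 5 (CCW):
###
__#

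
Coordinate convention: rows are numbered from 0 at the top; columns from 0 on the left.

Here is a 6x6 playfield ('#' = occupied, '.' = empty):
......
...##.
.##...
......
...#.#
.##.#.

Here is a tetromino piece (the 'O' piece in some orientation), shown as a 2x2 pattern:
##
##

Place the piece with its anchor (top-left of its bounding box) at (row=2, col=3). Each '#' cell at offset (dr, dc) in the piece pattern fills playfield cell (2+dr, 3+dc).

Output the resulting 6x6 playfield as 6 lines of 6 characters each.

Fill (2+0,3+0) = (2,3)
Fill (2+0,3+1) = (2,4)
Fill (2+1,3+0) = (3,3)
Fill (2+1,3+1) = (3,4)

Answer: ......
...##.
.####.
...##.
...#.#
.##.#.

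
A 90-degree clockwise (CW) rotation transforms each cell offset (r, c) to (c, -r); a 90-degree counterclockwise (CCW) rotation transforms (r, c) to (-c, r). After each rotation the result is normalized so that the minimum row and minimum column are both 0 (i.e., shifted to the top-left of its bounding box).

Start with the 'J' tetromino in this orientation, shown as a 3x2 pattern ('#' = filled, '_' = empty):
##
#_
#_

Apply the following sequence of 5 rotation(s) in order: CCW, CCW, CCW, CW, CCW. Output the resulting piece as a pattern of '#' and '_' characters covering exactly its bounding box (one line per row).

Answer: ###
__#

Derivation:
Start:
##
#_
#_
After rotation 1 (CCW):
#__
###
After rotation 2 (CCW):
_#
_#
##
After rotation 3 (CCW):
###
__#
After rotation 4 (CW):
_#
_#
##
After rotation 5 (CCW):
###
__#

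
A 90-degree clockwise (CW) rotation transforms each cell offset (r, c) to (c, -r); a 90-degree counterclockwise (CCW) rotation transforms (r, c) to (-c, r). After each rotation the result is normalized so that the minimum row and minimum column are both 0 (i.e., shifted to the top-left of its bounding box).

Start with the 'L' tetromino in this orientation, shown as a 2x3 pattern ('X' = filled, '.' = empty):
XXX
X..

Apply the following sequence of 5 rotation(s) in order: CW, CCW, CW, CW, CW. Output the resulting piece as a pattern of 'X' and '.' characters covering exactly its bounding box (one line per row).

Answer: X.
X.
XX

Derivation:
Start:
XXX
X..
After rotation 1 (CW):
XX
.X
.X
After rotation 2 (CCW):
XXX
X..
After rotation 3 (CW):
XX
.X
.X
After rotation 4 (CW):
..X
XXX
After rotation 5 (CW):
X.
X.
XX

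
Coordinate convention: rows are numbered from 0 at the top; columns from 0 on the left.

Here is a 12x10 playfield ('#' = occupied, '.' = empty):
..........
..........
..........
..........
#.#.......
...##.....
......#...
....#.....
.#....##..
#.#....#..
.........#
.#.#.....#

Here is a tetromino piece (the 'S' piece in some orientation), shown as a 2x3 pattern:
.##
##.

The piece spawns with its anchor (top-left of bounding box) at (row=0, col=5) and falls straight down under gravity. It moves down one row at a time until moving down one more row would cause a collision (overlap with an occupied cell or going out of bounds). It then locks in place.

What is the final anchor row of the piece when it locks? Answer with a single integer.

Spawn at (row=0, col=5). Try each row:
  row 0: fits
  row 1: fits
  row 2: fits
  row 3: fits
  row 4: fits
  row 5: blocked -> lock at row 4

Answer: 4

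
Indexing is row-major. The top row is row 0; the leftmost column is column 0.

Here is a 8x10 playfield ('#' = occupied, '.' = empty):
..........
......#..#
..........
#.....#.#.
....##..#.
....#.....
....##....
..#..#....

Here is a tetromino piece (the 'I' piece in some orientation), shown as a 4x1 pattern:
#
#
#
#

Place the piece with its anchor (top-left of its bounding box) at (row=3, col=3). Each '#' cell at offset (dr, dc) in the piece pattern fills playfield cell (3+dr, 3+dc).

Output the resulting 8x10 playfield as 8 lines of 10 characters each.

Answer: ..........
......#..#
..........
#..#..#.#.
...###..#.
...##.....
...###....
..#..#....

Derivation:
Fill (3+0,3+0) = (3,3)
Fill (3+1,3+0) = (4,3)
Fill (3+2,3+0) = (5,3)
Fill (3+3,3+0) = (6,3)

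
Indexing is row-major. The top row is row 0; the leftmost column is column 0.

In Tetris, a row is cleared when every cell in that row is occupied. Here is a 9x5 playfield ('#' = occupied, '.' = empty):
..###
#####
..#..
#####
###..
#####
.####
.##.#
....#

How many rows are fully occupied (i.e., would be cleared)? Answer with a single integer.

Answer: 3

Derivation:
Check each row:
  row 0: 2 empty cells -> not full
  row 1: 0 empty cells -> FULL (clear)
  row 2: 4 empty cells -> not full
  row 3: 0 empty cells -> FULL (clear)
  row 4: 2 empty cells -> not full
  row 5: 0 empty cells -> FULL (clear)
  row 6: 1 empty cell -> not full
  row 7: 2 empty cells -> not full
  row 8: 4 empty cells -> not full
Total rows cleared: 3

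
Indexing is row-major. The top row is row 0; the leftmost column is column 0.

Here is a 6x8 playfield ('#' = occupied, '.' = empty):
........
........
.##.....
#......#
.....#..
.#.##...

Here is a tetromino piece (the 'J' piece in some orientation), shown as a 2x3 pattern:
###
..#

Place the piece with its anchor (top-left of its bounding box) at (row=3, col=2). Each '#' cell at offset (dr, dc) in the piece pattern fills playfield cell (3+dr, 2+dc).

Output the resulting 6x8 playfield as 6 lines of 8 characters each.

Fill (3+0,2+0) = (3,2)
Fill (3+0,2+1) = (3,3)
Fill (3+0,2+2) = (3,4)
Fill (3+1,2+2) = (4,4)

Answer: ........
........
.##.....
#.###..#
....##..
.#.##...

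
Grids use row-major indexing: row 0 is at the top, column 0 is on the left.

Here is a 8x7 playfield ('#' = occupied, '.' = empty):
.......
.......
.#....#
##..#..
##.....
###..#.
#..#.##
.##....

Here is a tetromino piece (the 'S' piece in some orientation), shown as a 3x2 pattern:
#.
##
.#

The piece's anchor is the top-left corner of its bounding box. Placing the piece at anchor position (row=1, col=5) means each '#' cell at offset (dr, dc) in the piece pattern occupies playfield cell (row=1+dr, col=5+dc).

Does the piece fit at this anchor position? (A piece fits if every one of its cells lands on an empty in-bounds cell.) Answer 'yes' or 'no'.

Check each piece cell at anchor (1, 5):
  offset (0,0) -> (1,5): empty -> OK
  offset (1,0) -> (2,5): empty -> OK
  offset (1,1) -> (2,6): occupied ('#') -> FAIL
  offset (2,1) -> (3,6): empty -> OK
All cells valid: no

Answer: no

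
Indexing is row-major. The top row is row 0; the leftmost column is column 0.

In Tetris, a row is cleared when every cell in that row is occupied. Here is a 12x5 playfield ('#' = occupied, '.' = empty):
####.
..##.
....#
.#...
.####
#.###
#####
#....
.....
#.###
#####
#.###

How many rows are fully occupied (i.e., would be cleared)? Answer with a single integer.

Check each row:
  row 0: 1 empty cell -> not full
  row 1: 3 empty cells -> not full
  row 2: 4 empty cells -> not full
  row 3: 4 empty cells -> not full
  row 4: 1 empty cell -> not full
  row 5: 1 empty cell -> not full
  row 6: 0 empty cells -> FULL (clear)
  row 7: 4 empty cells -> not full
  row 8: 5 empty cells -> not full
  row 9: 1 empty cell -> not full
  row 10: 0 empty cells -> FULL (clear)
  row 11: 1 empty cell -> not full
Total rows cleared: 2

Answer: 2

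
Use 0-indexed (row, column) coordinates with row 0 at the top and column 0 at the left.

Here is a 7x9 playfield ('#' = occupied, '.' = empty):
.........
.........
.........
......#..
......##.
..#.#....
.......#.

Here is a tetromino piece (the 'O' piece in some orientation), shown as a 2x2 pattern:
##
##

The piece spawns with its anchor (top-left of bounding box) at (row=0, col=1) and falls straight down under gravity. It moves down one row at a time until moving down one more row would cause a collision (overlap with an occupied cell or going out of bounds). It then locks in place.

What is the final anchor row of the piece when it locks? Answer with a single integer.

Spawn at (row=0, col=1). Try each row:
  row 0: fits
  row 1: fits
  row 2: fits
  row 3: fits
  row 4: blocked -> lock at row 3

Answer: 3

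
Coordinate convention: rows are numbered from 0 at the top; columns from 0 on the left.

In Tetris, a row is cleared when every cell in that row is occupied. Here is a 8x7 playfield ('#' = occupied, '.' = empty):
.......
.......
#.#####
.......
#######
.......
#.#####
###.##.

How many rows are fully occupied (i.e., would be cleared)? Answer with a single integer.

Answer: 1

Derivation:
Check each row:
  row 0: 7 empty cells -> not full
  row 1: 7 empty cells -> not full
  row 2: 1 empty cell -> not full
  row 3: 7 empty cells -> not full
  row 4: 0 empty cells -> FULL (clear)
  row 5: 7 empty cells -> not full
  row 6: 1 empty cell -> not full
  row 7: 2 empty cells -> not full
Total rows cleared: 1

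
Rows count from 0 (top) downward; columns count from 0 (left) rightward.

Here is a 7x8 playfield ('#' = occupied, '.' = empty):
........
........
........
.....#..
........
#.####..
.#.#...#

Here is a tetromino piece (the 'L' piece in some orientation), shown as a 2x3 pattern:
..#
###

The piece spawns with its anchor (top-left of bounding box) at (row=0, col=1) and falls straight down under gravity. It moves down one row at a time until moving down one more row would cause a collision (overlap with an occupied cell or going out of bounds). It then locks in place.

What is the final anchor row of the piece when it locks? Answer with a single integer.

Answer: 3

Derivation:
Spawn at (row=0, col=1). Try each row:
  row 0: fits
  row 1: fits
  row 2: fits
  row 3: fits
  row 4: blocked -> lock at row 3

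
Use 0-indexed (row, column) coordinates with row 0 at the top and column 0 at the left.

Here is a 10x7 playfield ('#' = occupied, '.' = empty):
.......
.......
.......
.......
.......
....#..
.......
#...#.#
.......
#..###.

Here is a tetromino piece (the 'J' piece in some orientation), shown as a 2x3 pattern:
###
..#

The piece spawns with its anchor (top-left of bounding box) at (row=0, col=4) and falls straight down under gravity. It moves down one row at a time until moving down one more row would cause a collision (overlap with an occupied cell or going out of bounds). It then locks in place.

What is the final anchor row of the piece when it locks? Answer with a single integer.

Spawn at (row=0, col=4). Try each row:
  row 0: fits
  row 1: fits
  row 2: fits
  row 3: fits
  row 4: fits
  row 5: blocked -> lock at row 4

Answer: 4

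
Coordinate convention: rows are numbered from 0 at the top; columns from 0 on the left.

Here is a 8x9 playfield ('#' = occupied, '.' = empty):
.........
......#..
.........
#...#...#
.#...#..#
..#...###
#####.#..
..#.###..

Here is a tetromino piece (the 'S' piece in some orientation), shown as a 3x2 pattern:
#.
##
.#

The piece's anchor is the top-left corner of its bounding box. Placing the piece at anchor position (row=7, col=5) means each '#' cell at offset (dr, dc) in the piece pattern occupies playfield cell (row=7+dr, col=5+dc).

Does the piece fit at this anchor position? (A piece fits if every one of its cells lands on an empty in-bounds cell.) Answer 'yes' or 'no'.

Answer: no

Derivation:
Check each piece cell at anchor (7, 5):
  offset (0,0) -> (7,5): occupied ('#') -> FAIL
  offset (1,0) -> (8,5): out of bounds -> FAIL
  offset (1,1) -> (8,6): out of bounds -> FAIL
  offset (2,1) -> (9,6): out of bounds -> FAIL
All cells valid: no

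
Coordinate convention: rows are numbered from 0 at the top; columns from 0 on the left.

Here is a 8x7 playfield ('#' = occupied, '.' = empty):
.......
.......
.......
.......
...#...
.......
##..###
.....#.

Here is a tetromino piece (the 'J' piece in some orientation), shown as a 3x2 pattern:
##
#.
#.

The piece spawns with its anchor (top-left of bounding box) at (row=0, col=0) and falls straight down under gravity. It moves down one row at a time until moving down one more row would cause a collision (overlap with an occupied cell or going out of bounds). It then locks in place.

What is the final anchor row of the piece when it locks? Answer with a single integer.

Spawn at (row=0, col=0). Try each row:
  row 0: fits
  row 1: fits
  row 2: fits
  row 3: fits
  row 4: blocked -> lock at row 3

Answer: 3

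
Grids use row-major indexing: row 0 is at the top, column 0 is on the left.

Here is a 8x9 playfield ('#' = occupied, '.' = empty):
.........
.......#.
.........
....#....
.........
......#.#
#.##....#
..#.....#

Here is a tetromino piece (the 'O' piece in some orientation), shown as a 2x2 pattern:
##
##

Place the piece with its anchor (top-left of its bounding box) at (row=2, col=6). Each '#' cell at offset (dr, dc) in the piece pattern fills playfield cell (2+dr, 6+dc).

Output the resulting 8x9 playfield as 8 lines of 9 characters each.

Fill (2+0,6+0) = (2,6)
Fill (2+0,6+1) = (2,7)
Fill (2+1,6+0) = (3,6)
Fill (2+1,6+1) = (3,7)

Answer: .........
.......#.
......##.
....#.##.
.........
......#.#
#.##....#
..#.....#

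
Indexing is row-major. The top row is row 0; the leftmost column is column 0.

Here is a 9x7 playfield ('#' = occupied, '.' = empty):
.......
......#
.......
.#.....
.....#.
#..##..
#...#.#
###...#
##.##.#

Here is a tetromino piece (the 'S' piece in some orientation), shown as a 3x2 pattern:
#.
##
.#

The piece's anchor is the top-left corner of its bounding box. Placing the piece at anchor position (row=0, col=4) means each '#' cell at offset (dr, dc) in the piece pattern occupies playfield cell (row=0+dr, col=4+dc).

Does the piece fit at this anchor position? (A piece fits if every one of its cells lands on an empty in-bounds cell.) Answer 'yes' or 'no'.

Answer: yes

Derivation:
Check each piece cell at anchor (0, 4):
  offset (0,0) -> (0,4): empty -> OK
  offset (1,0) -> (1,4): empty -> OK
  offset (1,1) -> (1,5): empty -> OK
  offset (2,1) -> (2,5): empty -> OK
All cells valid: yes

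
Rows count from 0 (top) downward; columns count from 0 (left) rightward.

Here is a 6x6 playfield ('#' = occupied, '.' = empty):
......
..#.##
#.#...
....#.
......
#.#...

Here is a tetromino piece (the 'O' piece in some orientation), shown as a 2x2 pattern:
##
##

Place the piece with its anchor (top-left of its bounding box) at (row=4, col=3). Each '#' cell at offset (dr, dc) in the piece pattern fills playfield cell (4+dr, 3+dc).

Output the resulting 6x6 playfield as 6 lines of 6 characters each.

Fill (4+0,3+0) = (4,3)
Fill (4+0,3+1) = (4,4)
Fill (4+1,3+0) = (5,3)
Fill (4+1,3+1) = (5,4)

Answer: ......
..#.##
#.#...
....#.
...##.
#.###.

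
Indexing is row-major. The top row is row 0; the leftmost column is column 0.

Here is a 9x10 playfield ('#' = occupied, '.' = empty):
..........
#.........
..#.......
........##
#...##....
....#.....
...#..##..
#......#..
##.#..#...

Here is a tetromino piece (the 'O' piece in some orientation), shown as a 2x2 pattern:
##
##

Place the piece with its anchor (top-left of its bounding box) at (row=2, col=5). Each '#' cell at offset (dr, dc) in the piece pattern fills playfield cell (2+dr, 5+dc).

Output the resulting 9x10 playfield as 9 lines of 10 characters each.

Fill (2+0,5+0) = (2,5)
Fill (2+0,5+1) = (2,6)
Fill (2+1,5+0) = (3,5)
Fill (2+1,5+1) = (3,6)

Answer: ..........
#.........
..#..##...
.....##.##
#...##....
....#.....
...#..##..
#......#..
##.#..#...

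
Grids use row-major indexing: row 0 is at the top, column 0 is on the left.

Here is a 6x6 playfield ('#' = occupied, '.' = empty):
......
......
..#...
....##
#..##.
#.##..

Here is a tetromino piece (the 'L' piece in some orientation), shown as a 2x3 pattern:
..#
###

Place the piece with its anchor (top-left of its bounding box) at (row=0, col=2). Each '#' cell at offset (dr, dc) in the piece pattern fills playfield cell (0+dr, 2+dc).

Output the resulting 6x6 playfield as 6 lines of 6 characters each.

Fill (0+0,2+2) = (0,4)
Fill (0+1,2+0) = (1,2)
Fill (0+1,2+1) = (1,3)
Fill (0+1,2+2) = (1,4)

Answer: ....#.
..###.
..#...
....##
#..##.
#.##..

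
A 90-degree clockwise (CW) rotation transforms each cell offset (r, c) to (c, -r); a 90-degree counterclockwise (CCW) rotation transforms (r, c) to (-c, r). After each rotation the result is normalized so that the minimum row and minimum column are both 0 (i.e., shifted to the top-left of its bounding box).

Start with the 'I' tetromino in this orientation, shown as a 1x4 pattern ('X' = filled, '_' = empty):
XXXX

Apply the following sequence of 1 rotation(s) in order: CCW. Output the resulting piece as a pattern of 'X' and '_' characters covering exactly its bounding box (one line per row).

Start:
XXXX
After rotation 1 (CCW):
X
X
X
X

Answer: X
X
X
X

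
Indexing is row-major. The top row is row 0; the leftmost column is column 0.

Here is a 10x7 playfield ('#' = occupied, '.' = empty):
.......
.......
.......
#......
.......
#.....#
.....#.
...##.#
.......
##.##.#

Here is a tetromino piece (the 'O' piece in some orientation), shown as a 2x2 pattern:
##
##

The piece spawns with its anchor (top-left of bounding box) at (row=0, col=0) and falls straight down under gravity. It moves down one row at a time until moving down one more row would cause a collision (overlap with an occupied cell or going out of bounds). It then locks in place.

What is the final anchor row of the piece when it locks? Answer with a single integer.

Answer: 1

Derivation:
Spawn at (row=0, col=0). Try each row:
  row 0: fits
  row 1: fits
  row 2: blocked -> lock at row 1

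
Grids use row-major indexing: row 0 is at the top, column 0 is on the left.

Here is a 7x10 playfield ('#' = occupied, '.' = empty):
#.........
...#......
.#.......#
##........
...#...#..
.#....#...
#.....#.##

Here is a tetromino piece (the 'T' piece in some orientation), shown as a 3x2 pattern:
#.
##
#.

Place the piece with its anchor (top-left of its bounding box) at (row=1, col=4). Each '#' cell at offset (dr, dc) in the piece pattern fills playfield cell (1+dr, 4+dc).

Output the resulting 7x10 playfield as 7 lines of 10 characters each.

Fill (1+0,4+0) = (1,4)
Fill (1+1,4+0) = (2,4)
Fill (1+1,4+1) = (2,5)
Fill (1+2,4+0) = (3,4)

Answer: #.........
...##.....
.#..##...#
##..#.....
...#...#..
.#....#...
#.....#.##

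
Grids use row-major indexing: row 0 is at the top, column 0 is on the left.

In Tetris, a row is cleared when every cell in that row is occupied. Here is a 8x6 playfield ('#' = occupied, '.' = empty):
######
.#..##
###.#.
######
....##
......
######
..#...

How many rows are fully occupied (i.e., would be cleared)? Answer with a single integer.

Answer: 3

Derivation:
Check each row:
  row 0: 0 empty cells -> FULL (clear)
  row 1: 3 empty cells -> not full
  row 2: 2 empty cells -> not full
  row 3: 0 empty cells -> FULL (clear)
  row 4: 4 empty cells -> not full
  row 5: 6 empty cells -> not full
  row 6: 0 empty cells -> FULL (clear)
  row 7: 5 empty cells -> not full
Total rows cleared: 3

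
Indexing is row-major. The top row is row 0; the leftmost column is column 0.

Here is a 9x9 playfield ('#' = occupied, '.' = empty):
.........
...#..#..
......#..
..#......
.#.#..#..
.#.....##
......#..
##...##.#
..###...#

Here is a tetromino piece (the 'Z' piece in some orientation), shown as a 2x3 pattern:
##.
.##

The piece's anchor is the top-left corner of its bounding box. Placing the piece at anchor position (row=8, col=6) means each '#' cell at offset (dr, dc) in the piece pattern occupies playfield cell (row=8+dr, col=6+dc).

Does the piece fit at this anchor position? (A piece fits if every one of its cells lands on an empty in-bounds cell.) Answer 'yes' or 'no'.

Check each piece cell at anchor (8, 6):
  offset (0,0) -> (8,6): empty -> OK
  offset (0,1) -> (8,7): empty -> OK
  offset (1,1) -> (9,7): out of bounds -> FAIL
  offset (1,2) -> (9,8): out of bounds -> FAIL
All cells valid: no

Answer: no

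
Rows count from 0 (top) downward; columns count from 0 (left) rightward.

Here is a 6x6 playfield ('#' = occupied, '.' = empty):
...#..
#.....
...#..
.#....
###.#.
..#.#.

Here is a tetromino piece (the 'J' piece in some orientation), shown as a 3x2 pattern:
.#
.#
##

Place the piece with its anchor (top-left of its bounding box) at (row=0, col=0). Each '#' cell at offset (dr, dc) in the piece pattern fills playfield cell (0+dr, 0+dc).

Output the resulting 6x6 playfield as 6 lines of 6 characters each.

Answer: .#.#..
##....
##.#..
.#....
###.#.
..#.#.

Derivation:
Fill (0+0,0+1) = (0,1)
Fill (0+1,0+1) = (1,1)
Fill (0+2,0+0) = (2,0)
Fill (0+2,0+1) = (2,1)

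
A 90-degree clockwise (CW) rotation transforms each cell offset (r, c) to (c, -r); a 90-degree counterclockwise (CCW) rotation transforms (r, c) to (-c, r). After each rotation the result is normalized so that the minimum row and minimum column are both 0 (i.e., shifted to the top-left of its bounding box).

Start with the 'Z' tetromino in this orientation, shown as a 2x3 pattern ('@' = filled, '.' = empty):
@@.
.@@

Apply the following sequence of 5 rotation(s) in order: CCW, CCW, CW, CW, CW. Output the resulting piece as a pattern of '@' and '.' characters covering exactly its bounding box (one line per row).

Start:
@@.
.@@
After rotation 1 (CCW):
.@
@@
@.
After rotation 2 (CCW):
@@.
.@@
After rotation 3 (CW):
.@
@@
@.
After rotation 4 (CW):
@@.
.@@
After rotation 5 (CW):
.@
@@
@.

Answer: .@
@@
@.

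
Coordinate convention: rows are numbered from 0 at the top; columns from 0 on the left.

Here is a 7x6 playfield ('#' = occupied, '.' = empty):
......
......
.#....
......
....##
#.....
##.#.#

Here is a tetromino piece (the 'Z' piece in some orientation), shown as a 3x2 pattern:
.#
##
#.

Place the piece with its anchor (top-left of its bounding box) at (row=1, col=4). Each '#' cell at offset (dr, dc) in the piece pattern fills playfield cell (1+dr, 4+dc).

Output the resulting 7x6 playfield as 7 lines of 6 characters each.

Fill (1+0,4+1) = (1,5)
Fill (1+1,4+0) = (2,4)
Fill (1+1,4+1) = (2,5)
Fill (1+2,4+0) = (3,4)

Answer: ......
.....#
.#..##
....#.
....##
#.....
##.#.#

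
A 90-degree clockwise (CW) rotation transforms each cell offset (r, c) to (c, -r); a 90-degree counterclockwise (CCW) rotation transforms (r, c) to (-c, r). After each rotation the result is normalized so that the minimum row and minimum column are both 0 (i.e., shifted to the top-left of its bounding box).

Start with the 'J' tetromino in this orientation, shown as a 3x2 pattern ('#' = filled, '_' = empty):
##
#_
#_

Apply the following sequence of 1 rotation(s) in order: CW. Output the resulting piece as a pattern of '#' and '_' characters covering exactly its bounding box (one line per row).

Answer: ###
__#

Derivation:
Start:
##
#_
#_
After rotation 1 (CW):
###
__#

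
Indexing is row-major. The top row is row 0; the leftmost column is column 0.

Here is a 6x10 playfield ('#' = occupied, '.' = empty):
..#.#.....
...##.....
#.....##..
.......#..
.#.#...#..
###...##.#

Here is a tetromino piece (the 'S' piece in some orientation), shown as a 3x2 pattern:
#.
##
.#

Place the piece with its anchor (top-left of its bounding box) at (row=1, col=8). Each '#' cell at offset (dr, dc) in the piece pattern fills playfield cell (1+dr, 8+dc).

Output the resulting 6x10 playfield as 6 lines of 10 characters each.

Answer: ..#.#.....
...##...#.
#.....####
.......#.#
.#.#...#..
###...##.#

Derivation:
Fill (1+0,8+0) = (1,8)
Fill (1+1,8+0) = (2,8)
Fill (1+1,8+1) = (2,9)
Fill (1+2,8+1) = (3,9)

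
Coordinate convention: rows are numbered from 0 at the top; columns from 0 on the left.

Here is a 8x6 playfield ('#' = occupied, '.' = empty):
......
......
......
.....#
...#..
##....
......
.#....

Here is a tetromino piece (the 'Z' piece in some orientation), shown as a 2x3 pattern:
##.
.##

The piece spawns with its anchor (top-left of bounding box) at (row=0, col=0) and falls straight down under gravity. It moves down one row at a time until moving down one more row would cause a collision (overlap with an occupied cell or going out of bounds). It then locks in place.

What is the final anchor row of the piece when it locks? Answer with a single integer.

Answer: 3

Derivation:
Spawn at (row=0, col=0). Try each row:
  row 0: fits
  row 1: fits
  row 2: fits
  row 3: fits
  row 4: blocked -> lock at row 3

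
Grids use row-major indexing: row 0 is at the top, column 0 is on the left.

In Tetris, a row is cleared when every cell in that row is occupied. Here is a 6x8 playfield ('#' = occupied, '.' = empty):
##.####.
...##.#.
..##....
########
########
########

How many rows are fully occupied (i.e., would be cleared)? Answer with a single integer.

Check each row:
  row 0: 2 empty cells -> not full
  row 1: 5 empty cells -> not full
  row 2: 6 empty cells -> not full
  row 3: 0 empty cells -> FULL (clear)
  row 4: 0 empty cells -> FULL (clear)
  row 5: 0 empty cells -> FULL (clear)
Total rows cleared: 3

Answer: 3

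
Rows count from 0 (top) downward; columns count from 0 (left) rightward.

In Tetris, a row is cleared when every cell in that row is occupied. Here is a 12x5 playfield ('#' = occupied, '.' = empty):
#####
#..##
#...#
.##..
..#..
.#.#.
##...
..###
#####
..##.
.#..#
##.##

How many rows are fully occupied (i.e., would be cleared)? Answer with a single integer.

Answer: 2

Derivation:
Check each row:
  row 0: 0 empty cells -> FULL (clear)
  row 1: 2 empty cells -> not full
  row 2: 3 empty cells -> not full
  row 3: 3 empty cells -> not full
  row 4: 4 empty cells -> not full
  row 5: 3 empty cells -> not full
  row 6: 3 empty cells -> not full
  row 7: 2 empty cells -> not full
  row 8: 0 empty cells -> FULL (clear)
  row 9: 3 empty cells -> not full
  row 10: 3 empty cells -> not full
  row 11: 1 empty cell -> not full
Total rows cleared: 2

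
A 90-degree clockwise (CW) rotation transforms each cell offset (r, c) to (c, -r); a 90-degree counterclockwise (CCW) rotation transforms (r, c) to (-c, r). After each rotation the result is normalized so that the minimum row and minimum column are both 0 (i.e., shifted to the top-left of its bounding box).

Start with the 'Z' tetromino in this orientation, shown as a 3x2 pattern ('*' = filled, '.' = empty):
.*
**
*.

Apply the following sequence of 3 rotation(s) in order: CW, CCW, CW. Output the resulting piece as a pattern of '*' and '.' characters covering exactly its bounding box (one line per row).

Start:
.*
**
*.
After rotation 1 (CW):
**.
.**
After rotation 2 (CCW):
.*
**
*.
After rotation 3 (CW):
**.
.**

Answer: **.
.**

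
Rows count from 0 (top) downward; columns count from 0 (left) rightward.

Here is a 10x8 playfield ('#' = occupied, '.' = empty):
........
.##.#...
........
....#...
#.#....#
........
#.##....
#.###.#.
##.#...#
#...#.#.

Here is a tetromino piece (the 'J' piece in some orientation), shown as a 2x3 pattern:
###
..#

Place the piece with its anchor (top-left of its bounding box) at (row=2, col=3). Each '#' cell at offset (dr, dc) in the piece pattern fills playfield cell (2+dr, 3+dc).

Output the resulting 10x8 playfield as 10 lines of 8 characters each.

Fill (2+0,3+0) = (2,3)
Fill (2+0,3+1) = (2,4)
Fill (2+0,3+2) = (2,5)
Fill (2+1,3+2) = (3,5)

Answer: ........
.##.#...
...###..
....##..
#.#....#
........
#.##....
#.###.#.
##.#...#
#...#.#.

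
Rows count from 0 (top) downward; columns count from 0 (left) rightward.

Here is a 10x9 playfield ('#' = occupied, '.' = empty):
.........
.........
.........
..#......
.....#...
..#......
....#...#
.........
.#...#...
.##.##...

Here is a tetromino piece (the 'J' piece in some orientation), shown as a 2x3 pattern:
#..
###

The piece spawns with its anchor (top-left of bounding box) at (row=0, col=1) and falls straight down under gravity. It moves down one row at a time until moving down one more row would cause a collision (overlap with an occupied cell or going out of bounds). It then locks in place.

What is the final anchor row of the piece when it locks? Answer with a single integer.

Answer: 1

Derivation:
Spawn at (row=0, col=1). Try each row:
  row 0: fits
  row 1: fits
  row 2: blocked -> lock at row 1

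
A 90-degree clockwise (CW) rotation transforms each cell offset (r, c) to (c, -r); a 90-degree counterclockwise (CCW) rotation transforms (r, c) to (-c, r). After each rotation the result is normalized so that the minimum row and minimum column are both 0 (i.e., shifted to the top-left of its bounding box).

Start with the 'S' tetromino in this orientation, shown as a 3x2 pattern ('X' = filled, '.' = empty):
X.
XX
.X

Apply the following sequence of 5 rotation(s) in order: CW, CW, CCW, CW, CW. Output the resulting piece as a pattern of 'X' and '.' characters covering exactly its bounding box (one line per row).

Answer: .XX
XX.

Derivation:
Start:
X.
XX
.X
After rotation 1 (CW):
.XX
XX.
After rotation 2 (CW):
X.
XX
.X
After rotation 3 (CCW):
.XX
XX.
After rotation 4 (CW):
X.
XX
.X
After rotation 5 (CW):
.XX
XX.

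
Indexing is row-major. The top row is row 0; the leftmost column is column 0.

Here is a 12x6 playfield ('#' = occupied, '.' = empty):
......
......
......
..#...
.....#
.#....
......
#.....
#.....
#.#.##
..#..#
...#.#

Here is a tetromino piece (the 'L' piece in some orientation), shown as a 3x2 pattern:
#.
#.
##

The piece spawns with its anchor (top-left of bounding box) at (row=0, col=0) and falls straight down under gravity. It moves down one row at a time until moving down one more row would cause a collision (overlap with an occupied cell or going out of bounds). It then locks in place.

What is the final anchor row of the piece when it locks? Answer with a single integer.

Answer: 2

Derivation:
Spawn at (row=0, col=0). Try each row:
  row 0: fits
  row 1: fits
  row 2: fits
  row 3: blocked -> lock at row 2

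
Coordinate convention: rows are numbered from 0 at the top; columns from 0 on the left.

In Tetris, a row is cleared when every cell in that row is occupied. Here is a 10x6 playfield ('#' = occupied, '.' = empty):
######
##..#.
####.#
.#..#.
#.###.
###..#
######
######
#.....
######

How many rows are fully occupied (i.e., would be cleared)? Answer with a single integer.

Answer: 4

Derivation:
Check each row:
  row 0: 0 empty cells -> FULL (clear)
  row 1: 3 empty cells -> not full
  row 2: 1 empty cell -> not full
  row 3: 4 empty cells -> not full
  row 4: 2 empty cells -> not full
  row 5: 2 empty cells -> not full
  row 6: 0 empty cells -> FULL (clear)
  row 7: 0 empty cells -> FULL (clear)
  row 8: 5 empty cells -> not full
  row 9: 0 empty cells -> FULL (clear)
Total rows cleared: 4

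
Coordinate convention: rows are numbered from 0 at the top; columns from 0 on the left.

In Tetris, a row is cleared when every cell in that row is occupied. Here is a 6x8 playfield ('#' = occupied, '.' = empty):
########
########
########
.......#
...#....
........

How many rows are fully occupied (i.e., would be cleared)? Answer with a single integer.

Answer: 3

Derivation:
Check each row:
  row 0: 0 empty cells -> FULL (clear)
  row 1: 0 empty cells -> FULL (clear)
  row 2: 0 empty cells -> FULL (clear)
  row 3: 7 empty cells -> not full
  row 4: 7 empty cells -> not full
  row 5: 8 empty cells -> not full
Total rows cleared: 3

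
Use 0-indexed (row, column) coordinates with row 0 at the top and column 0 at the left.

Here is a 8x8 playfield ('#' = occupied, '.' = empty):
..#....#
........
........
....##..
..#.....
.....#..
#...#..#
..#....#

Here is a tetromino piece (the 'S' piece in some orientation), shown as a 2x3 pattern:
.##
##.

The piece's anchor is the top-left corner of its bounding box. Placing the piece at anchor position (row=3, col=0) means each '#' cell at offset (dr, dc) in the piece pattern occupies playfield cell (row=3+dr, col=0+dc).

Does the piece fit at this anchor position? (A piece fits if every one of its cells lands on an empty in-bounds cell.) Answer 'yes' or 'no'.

Check each piece cell at anchor (3, 0):
  offset (0,1) -> (3,1): empty -> OK
  offset (0,2) -> (3,2): empty -> OK
  offset (1,0) -> (4,0): empty -> OK
  offset (1,1) -> (4,1): empty -> OK
All cells valid: yes

Answer: yes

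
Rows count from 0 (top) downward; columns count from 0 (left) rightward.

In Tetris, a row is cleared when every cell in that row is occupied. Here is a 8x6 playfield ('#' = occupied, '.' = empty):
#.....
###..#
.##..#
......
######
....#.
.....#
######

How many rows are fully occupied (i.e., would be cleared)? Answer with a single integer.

Check each row:
  row 0: 5 empty cells -> not full
  row 1: 2 empty cells -> not full
  row 2: 3 empty cells -> not full
  row 3: 6 empty cells -> not full
  row 4: 0 empty cells -> FULL (clear)
  row 5: 5 empty cells -> not full
  row 6: 5 empty cells -> not full
  row 7: 0 empty cells -> FULL (clear)
Total rows cleared: 2

Answer: 2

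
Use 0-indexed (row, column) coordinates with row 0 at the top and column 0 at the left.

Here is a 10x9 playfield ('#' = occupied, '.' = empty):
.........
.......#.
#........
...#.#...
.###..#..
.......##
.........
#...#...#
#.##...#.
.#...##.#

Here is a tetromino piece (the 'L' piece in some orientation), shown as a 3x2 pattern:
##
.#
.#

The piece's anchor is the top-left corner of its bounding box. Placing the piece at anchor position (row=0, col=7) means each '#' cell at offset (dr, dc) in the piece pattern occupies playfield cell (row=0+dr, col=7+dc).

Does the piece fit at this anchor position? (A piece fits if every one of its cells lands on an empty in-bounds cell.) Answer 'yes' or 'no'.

Answer: yes

Derivation:
Check each piece cell at anchor (0, 7):
  offset (0,0) -> (0,7): empty -> OK
  offset (0,1) -> (0,8): empty -> OK
  offset (1,1) -> (1,8): empty -> OK
  offset (2,1) -> (2,8): empty -> OK
All cells valid: yes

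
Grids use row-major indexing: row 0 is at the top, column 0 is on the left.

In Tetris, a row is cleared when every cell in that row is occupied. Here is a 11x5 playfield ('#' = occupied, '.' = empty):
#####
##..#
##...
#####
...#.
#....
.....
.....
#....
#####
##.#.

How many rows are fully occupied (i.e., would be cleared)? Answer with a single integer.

Check each row:
  row 0: 0 empty cells -> FULL (clear)
  row 1: 2 empty cells -> not full
  row 2: 3 empty cells -> not full
  row 3: 0 empty cells -> FULL (clear)
  row 4: 4 empty cells -> not full
  row 5: 4 empty cells -> not full
  row 6: 5 empty cells -> not full
  row 7: 5 empty cells -> not full
  row 8: 4 empty cells -> not full
  row 9: 0 empty cells -> FULL (clear)
  row 10: 2 empty cells -> not full
Total rows cleared: 3

Answer: 3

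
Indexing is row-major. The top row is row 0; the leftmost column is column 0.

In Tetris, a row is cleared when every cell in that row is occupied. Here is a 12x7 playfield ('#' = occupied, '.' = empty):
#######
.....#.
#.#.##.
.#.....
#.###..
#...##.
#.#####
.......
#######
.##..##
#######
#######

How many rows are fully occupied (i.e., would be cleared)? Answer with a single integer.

Check each row:
  row 0: 0 empty cells -> FULL (clear)
  row 1: 6 empty cells -> not full
  row 2: 3 empty cells -> not full
  row 3: 6 empty cells -> not full
  row 4: 3 empty cells -> not full
  row 5: 4 empty cells -> not full
  row 6: 1 empty cell -> not full
  row 7: 7 empty cells -> not full
  row 8: 0 empty cells -> FULL (clear)
  row 9: 3 empty cells -> not full
  row 10: 0 empty cells -> FULL (clear)
  row 11: 0 empty cells -> FULL (clear)
Total rows cleared: 4

Answer: 4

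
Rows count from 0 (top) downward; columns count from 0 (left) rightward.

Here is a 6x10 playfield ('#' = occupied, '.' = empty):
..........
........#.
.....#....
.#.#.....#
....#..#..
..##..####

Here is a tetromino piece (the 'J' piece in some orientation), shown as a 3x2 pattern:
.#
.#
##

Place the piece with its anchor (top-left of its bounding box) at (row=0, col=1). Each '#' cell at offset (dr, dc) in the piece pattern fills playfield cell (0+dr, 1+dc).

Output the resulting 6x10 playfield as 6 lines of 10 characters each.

Answer: ..#.......
..#.....#.
.##..#....
.#.#.....#
....#..#..
..##..####

Derivation:
Fill (0+0,1+1) = (0,2)
Fill (0+1,1+1) = (1,2)
Fill (0+2,1+0) = (2,1)
Fill (0+2,1+1) = (2,2)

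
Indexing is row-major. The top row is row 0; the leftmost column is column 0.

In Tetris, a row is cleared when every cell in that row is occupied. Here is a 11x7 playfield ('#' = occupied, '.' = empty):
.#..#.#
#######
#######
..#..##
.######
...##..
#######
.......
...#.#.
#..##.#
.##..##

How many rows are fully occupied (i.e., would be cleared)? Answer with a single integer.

Answer: 3

Derivation:
Check each row:
  row 0: 4 empty cells -> not full
  row 1: 0 empty cells -> FULL (clear)
  row 2: 0 empty cells -> FULL (clear)
  row 3: 4 empty cells -> not full
  row 4: 1 empty cell -> not full
  row 5: 5 empty cells -> not full
  row 6: 0 empty cells -> FULL (clear)
  row 7: 7 empty cells -> not full
  row 8: 5 empty cells -> not full
  row 9: 3 empty cells -> not full
  row 10: 3 empty cells -> not full
Total rows cleared: 3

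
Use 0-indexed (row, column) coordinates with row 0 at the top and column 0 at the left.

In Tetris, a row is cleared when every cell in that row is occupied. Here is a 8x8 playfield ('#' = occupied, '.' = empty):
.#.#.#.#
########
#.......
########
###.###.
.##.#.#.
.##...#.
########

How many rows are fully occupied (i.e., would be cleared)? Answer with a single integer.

Answer: 3

Derivation:
Check each row:
  row 0: 4 empty cells -> not full
  row 1: 0 empty cells -> FULL (clear)
  row 2: 7 empty cells -> not full
  row 3: 0 empty cells -> FULL (clear)
  row 4: 2 empty cells -> not full
  row 5: 4 empty cells -> not full
  row 6: 5 empty cells -> not full
  row 7: 0 empty cells -> FULL (clear)
Total rows cleared: 3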